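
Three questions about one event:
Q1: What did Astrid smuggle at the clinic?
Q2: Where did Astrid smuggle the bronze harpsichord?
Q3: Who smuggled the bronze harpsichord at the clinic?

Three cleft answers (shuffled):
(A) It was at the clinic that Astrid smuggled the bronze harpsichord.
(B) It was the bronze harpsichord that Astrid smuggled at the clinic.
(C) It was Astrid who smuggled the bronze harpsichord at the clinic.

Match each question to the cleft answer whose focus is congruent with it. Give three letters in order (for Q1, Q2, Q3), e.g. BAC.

Q1 asks about the direct object; cleft (B) focuses "the bronze harpsichord", which is the direct object — so Q1 → B.
Q2 asks about the location; cleft (A) focuses "at the clinic", which is the location — so Q2 → A.
Q3 asks about the subject (agent); cleft (C) focuses "Astrid", which is the subject (agent) — so Q3 → C.
Mapping: Q1→B, Q2→A, Q3→C.

BAC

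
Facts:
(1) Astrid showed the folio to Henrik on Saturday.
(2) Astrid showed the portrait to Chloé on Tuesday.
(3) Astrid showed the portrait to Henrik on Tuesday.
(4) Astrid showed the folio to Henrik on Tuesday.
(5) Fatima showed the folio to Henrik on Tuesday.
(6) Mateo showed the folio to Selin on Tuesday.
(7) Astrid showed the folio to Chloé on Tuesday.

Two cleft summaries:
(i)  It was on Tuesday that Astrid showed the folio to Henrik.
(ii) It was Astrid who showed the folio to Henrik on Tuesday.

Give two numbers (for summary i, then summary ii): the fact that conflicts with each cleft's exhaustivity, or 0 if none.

1, 5

(i): focus "on Tuesday". Looking for agent = Astrid, thing = the folio, recipient = Henrik with some other setting — fact (1) has on Saturday there. Refuted.
(ii): focus "Astrid". Looking for thing = the folio, recipient = Henrik, setting = on Tuesday with some other agent — fact (5) has Fatima there. Refuted.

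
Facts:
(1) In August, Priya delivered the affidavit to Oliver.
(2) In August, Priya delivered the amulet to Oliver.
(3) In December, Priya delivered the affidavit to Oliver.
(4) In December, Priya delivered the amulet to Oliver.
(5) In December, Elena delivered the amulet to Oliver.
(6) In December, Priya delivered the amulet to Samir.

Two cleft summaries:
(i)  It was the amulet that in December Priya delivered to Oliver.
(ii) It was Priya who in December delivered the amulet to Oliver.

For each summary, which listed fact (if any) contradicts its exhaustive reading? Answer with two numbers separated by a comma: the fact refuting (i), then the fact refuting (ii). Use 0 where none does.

(i): focus "the amulet". Looking for same agent, recipient, setting (Priya / Oliver / in December) with some other thing — fact (3) has the affidavit there. Refuted.
(ii): focus "Priya". Looking for same thing, recipient, setting (the amulet / Oliver / in December) with some other agent — fact (5) has Elena there. Refuted.

3, 5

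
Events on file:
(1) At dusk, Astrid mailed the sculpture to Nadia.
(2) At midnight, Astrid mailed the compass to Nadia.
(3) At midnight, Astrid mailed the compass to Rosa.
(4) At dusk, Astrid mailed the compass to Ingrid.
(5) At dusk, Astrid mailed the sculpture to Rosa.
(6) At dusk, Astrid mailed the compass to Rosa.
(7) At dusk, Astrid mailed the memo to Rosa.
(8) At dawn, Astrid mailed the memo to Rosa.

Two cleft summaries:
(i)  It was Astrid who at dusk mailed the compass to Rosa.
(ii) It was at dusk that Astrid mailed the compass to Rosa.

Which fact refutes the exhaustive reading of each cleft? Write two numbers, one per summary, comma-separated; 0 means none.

(i): focus "Astrid". No fact shares thing = the compass, recipient = Rosa, setting = at dusk with a different agent. 0.
(ii): focus "at dusk". Looking for agent = Astrid, thing = the compass, recipient = Rosa with some other setting — fact (3) has at midnight there. Refuted.

0, 3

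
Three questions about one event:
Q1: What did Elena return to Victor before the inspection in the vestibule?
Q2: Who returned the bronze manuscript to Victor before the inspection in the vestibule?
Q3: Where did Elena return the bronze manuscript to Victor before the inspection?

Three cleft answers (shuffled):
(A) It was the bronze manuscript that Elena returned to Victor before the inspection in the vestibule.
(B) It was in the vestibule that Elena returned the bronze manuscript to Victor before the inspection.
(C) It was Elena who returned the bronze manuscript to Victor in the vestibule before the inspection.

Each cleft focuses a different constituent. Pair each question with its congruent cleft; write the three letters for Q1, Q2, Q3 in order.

ACB

Q1 asks about the direct object; cleft (A) focuses "the bronze manuscript", which is the direct object — so Q1 → A.
Q2 asks about the subject (agent); cleft (C) focuses "Elena", which is the subject (agent) — so Q2 → C.
Q3 asks about the location; cleft (B) focuses "in the vestibule", which is the location — so Q3 → B.
Mapping: Q1→A, Q2→C, Q3→B.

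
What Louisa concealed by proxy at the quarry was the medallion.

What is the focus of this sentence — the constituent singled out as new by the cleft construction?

the medallion

In a pseudo-cleft "What ... was X", the post-copular constituent X is the focus.
Here the focus is "the medallion". The backgrounded (presupposed) material includes "Louisa", "by proxy" and "at the quarry".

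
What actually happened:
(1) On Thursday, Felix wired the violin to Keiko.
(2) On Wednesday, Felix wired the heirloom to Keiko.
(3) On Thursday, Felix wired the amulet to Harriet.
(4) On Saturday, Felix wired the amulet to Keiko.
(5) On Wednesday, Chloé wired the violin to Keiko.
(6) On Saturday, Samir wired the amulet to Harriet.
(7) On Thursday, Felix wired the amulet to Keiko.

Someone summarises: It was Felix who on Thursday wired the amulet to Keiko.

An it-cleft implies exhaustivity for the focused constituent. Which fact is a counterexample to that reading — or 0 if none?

0

The cleft puts "Felix" in focus and presupposes the open proposition with same thing, recipient, setting (the amulet / Keiko / on Thursday).
Exhaustivity: Felix is the only agent satisfying that background.
Every other fact differs from the presupposition on some backgrounded slot, so none challenges the exhaustivity.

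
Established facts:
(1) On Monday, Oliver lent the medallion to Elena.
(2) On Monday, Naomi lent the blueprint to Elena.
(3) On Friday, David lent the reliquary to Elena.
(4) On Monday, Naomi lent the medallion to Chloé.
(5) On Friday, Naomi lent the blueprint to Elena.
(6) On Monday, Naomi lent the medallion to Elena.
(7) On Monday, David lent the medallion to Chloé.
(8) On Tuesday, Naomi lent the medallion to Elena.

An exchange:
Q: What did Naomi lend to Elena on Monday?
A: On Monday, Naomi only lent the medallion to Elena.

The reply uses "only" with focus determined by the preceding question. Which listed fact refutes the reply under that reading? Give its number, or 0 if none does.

The question "What did ...?" targets the thing, so in the reply the focus falls on "the medallion".
So "only" ranges over things; the rest (Naomi as agent and Elena as recipient and on Monday as setting) is presupposed.
Fact (2) shares the background with a different thing (the blueprint) — counterexample.
(Fact (4) would refute a reading with focus on the recipient — but that is not what the question asks.)

2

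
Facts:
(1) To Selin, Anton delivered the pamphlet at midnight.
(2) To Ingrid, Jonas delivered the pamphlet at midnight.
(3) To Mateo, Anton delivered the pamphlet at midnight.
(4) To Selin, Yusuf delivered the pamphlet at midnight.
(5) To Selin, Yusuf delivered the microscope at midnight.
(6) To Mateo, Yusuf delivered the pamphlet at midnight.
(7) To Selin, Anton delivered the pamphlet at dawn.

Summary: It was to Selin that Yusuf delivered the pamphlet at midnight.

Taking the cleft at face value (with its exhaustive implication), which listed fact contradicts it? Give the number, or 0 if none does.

6

Focus of the cleft: "Selin" (the recipient). Presupposed background: same agent, thing, setting (Yusuf / the pamphlet / at midnight).
Exhaustivity: Selin is the only recipient satisfying that background.
Fact (6) shares the background but with recipient = Mateo; exhaustivity is violated.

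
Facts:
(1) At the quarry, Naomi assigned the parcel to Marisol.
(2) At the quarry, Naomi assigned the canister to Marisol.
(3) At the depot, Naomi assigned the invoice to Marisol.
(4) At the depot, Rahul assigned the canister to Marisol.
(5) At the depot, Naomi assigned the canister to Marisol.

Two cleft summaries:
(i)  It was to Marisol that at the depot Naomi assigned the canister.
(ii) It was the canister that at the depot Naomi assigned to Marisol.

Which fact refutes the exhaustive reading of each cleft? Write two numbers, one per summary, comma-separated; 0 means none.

0, 3

Summary (i) focuses "Marisol" (the recipient); background agent = Naomi, thing = the canister, setting = at the depot. No fact matches that background with a different recipient, so 0.
Summary (ii) focuses "the canister" (the thing); background agent = Naomi, recipient = Marisol, setting = at the depot. Fact (3) matches that background with thing = the invoice — refutes (ii).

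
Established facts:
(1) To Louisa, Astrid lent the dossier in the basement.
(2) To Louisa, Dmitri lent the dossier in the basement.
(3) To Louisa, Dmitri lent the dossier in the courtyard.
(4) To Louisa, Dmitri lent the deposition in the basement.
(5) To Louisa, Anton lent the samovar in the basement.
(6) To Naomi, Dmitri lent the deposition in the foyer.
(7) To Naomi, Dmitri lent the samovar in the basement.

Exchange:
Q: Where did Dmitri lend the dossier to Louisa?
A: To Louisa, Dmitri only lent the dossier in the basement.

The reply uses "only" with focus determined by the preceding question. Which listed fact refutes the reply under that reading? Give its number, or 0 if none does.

Answering "Where did ...?" puts focus on the setting — here, "in the basement".
"Only" then excludes alternative settings while the background — agent = Dmitri, thing = the dossier, recipient = Louisa — is held fixed.
Fact (3) shares the background with a different setting (in the courtyard) — counterexample.
(Fact (4) would refute a reading with focus on the thing — but that is not what the question asks.)

3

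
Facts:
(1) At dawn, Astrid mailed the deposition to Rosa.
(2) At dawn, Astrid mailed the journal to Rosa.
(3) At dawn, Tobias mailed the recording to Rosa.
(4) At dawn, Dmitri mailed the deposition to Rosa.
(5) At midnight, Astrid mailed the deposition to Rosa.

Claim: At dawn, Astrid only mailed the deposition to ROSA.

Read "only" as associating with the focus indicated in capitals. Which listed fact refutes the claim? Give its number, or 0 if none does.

Focus (in capitals) is "Rosa" — the recipient. "Only" excludes alternative recipients while holding fixed Astrid as agent and the deposition as thing and at dawn as setting.
Every other fact changes something in the background, not just the recipient. Nothing refutes the claim.

0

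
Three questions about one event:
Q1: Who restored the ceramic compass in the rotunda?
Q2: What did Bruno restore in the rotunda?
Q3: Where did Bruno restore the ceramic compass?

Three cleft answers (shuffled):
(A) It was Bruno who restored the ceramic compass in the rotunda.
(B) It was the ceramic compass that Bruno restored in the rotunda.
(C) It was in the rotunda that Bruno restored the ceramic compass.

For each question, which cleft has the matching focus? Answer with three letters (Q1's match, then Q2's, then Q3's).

Q1 asks about the subject (agent); cleft (A) focuses "Bruno", which is the subject (agent) — so Q1 → A.
Q2 asks about the direct object; cleft (B) focuses "the ceramic compass", which is the direct object — so Q2 → B.
Q3 asks about the location; cleft (C) focuses "in the rotunda", which is the location — so Q3 → C.
Mapping: Q1→A, Q2→B, Q3→C.

ABC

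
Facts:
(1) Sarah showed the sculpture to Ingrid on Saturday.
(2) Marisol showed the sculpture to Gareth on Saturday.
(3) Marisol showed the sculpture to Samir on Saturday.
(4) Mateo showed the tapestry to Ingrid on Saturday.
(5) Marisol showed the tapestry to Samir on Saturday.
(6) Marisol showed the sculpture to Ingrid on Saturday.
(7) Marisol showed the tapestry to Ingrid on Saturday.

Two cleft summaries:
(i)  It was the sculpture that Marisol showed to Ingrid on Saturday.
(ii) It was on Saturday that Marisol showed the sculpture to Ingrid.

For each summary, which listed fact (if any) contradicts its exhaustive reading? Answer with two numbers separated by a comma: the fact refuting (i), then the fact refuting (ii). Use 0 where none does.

(i): focus "the sculpture". Looking for same agent, recipient, setting (Marisol / Ingrid / on Saturday) with some other thing — fact (7) has the tapestry there. Refuted.
(ii): focus "on Saturday". No fact shares same agent, thing, recipient (Marisol / the sculpture / Ingrid) with a different setting. 0.

7, 0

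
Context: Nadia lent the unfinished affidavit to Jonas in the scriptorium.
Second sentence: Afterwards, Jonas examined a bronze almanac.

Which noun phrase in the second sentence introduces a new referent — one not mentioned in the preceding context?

"Jonas" in the second sentence is given — already mentioned in the context.
"a bronze almanac" has no antecedent in the context; it is discourse-new (the indefinite article also signals a new referent).

a bronze almanac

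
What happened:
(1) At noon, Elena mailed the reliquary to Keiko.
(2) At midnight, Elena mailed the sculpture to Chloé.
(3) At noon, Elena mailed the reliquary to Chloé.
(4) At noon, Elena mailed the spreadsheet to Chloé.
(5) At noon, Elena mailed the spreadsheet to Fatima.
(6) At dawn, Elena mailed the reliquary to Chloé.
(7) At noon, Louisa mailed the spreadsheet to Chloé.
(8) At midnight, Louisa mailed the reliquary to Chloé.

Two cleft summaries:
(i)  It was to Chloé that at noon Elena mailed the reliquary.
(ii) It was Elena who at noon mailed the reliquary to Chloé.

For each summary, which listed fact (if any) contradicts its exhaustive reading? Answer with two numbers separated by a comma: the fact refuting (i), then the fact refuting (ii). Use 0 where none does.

1, 0

Summary (i) focuses "Chloé" (the recipient); background Elena as agent and the reliquary as thing and at noon as setting. Fact (1) matches that background with recipient = Keiko — refutes (i).
Summary (ii) focuses "Elena" (the agent); background the reliquary as thing and Chloé as recipient and at noon as setting. No fact matches that background with a different agent, so 0.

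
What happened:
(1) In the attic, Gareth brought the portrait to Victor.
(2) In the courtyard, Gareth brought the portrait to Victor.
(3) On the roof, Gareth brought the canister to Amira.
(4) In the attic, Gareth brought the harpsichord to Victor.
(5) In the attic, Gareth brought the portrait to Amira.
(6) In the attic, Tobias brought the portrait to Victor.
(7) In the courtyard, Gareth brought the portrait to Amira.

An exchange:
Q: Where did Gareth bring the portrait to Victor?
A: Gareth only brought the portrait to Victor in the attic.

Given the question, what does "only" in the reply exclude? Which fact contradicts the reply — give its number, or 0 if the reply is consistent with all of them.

Answering "Where did ...?" puts focus on the setting — here, "in the attic".
So "only" ranges over settings; the rest (Gareth as agent and the portrait as thing and Victor as recipient) is presupposed.
Fact (2) shares the background with a different setting (in the courtyard) — counterexample.
(Fact (4) would refute a reading with focus on the thing — but that is not what the question asks.)

2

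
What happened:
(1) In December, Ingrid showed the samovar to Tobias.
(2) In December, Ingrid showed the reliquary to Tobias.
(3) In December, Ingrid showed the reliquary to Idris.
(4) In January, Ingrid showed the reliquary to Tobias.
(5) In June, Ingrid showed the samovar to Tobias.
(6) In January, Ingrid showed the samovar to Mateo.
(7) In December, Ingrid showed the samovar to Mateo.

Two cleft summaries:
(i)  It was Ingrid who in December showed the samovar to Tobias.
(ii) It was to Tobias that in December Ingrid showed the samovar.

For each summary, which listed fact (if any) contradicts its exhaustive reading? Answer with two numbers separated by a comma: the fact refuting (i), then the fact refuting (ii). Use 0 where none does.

0, 7

(i): focus "Ingrid". No fact shares thing = the samovar, recipient = Tobias, setting = in December with a different agent. 0.
(ii): focus "Tobias". Looking for agent = Ingrid, thing = the samovar, setting = in December with some other recipient — fact (7) has Mateo there. Refuted.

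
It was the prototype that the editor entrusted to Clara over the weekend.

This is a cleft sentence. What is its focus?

In an it-cleft "It was X that/who ...", the clefted constituent X is the focus; the that/who-clause expresses the presupposed open proposition.
Here the focus is "the prototype". The backgrounded (presupposed) material includes "the editor", "to Clara" and "over the weekend".

the prototype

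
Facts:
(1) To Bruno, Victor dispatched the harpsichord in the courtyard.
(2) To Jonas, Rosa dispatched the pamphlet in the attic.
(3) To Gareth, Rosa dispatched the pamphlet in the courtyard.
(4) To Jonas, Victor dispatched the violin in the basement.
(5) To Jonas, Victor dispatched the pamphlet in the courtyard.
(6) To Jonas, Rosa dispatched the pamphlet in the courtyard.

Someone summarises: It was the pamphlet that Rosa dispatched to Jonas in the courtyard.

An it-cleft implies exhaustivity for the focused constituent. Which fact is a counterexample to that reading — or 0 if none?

Focus of the cleft: "the pamphlet" (the thing). Presupposed background: agent = Rosa, recipient = Jonas, setting = in the courtyard.
The exhaustive reading says no other thing fits that background.
No listed fact matches the background with a different thing. Exhaustivity holds.

0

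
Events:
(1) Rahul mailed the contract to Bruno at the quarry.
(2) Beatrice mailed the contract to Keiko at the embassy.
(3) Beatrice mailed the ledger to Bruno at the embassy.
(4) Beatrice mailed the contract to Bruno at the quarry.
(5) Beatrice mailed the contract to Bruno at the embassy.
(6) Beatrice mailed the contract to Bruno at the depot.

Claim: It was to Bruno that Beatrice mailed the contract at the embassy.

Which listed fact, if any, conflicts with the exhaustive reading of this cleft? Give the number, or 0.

2

Focus of the cleft: "Bruno" (the recipient). Presupposed background: same agent, thing, setting (Beatrice / the contract / at the embassy).
Exhaustivity: Bruno is the only recipient satisfying that background.
Fact (2) shares the background but with recipient = Keiko; exhaustivity is violated.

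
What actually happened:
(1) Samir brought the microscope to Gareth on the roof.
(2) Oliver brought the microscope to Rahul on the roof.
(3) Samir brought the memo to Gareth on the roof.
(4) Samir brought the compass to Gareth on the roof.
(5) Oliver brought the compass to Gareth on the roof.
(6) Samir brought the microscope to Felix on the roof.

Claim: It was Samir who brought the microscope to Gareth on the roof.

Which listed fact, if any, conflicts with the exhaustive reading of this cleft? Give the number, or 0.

Focus of the cleft: "Samir" (the agent). Presupposed background: same thing, recipient, setting (the microscope / Gareth / on the roof).
The exhaustive reading says no other agent fits that background.
No listed fact matches the background with a different agent. Exhaustivity holds.

0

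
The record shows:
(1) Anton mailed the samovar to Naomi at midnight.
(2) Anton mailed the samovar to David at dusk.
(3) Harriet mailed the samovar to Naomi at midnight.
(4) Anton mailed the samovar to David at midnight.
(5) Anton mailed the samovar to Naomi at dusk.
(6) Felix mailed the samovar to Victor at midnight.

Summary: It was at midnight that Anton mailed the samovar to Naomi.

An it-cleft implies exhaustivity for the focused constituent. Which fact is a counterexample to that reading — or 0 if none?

5

Focus of the cleft: "at midnight" (the setting). Presupposed background: agent = Anton, thing = the samovar, recipient = Naomi.
The exhaustive reading says no other setting fits that background.
But fact (5) also has agent = Anton, thing = the samovar, recipient = Naomi, with setting = at dusk — so the exhaustive reading fails.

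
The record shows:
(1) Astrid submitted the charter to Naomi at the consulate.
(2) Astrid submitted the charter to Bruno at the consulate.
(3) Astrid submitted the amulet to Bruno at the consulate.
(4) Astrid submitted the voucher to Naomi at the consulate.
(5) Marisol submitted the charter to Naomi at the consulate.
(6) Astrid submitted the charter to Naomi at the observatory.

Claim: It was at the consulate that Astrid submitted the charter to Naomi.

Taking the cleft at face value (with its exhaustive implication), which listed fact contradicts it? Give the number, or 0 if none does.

6

Focus of the cleft: "at the consulate" (the setting). Presupposed background: Astrid as agent and the charter as thing and Naomi as recipient.
Exhaustivity: at the consulate is the only setting satisfying that background.
Fact (6) shares the background but with setting = at the observatory; exhaustivity is violated.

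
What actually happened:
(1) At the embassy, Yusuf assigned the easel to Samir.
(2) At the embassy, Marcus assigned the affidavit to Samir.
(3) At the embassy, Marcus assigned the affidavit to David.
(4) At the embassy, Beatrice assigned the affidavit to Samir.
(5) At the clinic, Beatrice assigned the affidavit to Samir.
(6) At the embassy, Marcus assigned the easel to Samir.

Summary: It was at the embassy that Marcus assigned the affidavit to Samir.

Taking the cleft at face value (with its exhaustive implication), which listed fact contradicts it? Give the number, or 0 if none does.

Focus of the cleft: "at the embassy" (the setting). Presupposed background: Marcus as agent and the affidavit as thing and Samir as recipient.
The exhaustive reading says no other setting fits that background.
Every other fact differs from the presupposition on some backgrounded slot, so none challenges the exhaustivity.

0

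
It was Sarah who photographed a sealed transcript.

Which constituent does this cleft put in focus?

In an it-cleft "It was X that/who ...", the clefted constituent X is the focus; the that/who-clause expresses the presupposed open proposition.
Here the focus is "Sarah". The backgrounded (presupposed) material includes "a sealed transcript".

Sarah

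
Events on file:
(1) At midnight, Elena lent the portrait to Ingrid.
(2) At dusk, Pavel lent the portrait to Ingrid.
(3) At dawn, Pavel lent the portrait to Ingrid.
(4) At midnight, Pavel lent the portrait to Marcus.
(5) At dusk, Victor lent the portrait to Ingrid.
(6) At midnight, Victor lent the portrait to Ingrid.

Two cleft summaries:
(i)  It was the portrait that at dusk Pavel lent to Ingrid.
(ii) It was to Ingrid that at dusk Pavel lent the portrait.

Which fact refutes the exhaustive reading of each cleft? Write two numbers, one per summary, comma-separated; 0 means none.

0, 0

Summary (i) focuses "the portrait" (the thing); background Pavel as agent and Ingrid as recipient and at dusk as setting. No fact matches that background with a different thing, so 0.
Summary (ii) focuses "Ingrid" (the recipient); background Pavel as agent and the portrait as thing and at dusk as setting. No fact matches that background with a different recipient, so 0.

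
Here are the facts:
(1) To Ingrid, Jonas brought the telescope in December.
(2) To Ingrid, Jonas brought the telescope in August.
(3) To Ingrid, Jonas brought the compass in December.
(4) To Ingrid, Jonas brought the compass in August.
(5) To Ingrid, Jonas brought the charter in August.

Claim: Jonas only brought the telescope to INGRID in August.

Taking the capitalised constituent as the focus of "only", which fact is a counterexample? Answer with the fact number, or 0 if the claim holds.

The capitals mark "Ingrid" as focus. So "only" rules out other recipients, with the rest (agent = Jonas, thing = the telescope, setting = in August) as background.
Every other fact changes something in the background, not just the recipient. Nothing refutes the claim.

0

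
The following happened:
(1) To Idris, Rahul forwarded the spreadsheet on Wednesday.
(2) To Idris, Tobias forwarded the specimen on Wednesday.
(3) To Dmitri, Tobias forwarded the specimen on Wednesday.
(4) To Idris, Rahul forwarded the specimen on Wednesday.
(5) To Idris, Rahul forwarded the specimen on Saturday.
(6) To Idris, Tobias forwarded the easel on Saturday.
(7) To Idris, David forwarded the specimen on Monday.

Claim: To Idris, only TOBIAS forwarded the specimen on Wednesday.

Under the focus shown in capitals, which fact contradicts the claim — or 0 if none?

The capitals mark "Tobias" as focus. So "only" rules out other agents, with the rest (thing = the specimen, recipient = Idris, setting = on Wednesday) as background.
Fact (4) shares the background but differs in agent (Rahul) — a counterexample.

4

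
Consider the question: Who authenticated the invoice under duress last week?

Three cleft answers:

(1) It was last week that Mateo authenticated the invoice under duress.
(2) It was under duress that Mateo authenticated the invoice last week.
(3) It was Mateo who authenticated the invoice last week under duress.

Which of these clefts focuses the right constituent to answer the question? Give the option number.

3

The question word "who" targets the subject (agent).
Option (1) clefts "last week" — the time, not what was asked.
Option (2) clefts "under duress" — the manner, not what was asked.
Option (3) clefts "Mateo" — that matches what the question asks about.
So the congruent reply is (3).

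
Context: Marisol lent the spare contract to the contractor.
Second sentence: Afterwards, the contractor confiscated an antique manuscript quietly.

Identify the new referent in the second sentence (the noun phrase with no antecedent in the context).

an antique manuscript

"the contractor" in the second sentence is given — already mentioned in the context.
"an antique manuscript" has no antecedent in the context; it is discourse-new (the indefinite article also signals a new referent).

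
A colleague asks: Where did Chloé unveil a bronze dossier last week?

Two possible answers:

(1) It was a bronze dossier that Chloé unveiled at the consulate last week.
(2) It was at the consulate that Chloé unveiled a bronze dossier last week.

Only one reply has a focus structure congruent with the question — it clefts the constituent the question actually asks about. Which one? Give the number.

2

The question word "where" targets the location.
Option (1) clefts "a bronze dossier" — the direct object, not what was asked.
Option (2) clefts "at the consulate" — that matches what the question asks about.
So the congruent reply is (2).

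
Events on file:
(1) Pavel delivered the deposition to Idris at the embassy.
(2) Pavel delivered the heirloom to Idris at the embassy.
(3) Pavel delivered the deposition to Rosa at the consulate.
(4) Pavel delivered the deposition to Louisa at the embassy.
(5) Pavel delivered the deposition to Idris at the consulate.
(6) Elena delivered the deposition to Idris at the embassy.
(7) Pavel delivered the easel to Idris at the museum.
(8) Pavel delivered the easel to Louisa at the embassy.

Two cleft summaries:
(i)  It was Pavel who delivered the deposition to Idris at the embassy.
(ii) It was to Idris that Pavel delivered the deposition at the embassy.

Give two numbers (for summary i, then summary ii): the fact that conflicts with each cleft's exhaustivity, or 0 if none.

6, 4

Summary (i) focuses "Pavel" (the agent); background thing = the deposition, recipient = Idris, setting = at the embassy. Fact (6) matches that background with agent = Elena — refutes (i).
Summary (ii) focuses "Idris" (the recipient); background agent = Pavel, thing = the deposition, setting = at the embassy. Fact (4) matches that background with recipient = Louisa — refutes (ii).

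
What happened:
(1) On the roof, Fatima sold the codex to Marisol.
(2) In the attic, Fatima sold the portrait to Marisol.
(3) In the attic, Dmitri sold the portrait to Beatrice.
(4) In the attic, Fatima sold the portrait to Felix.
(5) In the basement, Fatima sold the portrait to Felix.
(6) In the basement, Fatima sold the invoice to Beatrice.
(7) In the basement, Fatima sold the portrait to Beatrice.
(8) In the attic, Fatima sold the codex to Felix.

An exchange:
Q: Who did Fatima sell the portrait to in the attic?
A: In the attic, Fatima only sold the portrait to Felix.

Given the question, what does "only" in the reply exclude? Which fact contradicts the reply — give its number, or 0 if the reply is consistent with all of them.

2

The question "Who did ... to ...?" targets the recipient, so in the reply the focus falls on "Felix".
"Only" then excludes alternative recipients while the background — agent = Fatima, thing = the portrait, setting = in the attic — is held fixed.
Fact (2) keeps agent = Fatima, thing = the portrait, setting = in the attic but has recipient = Marisol; that refutes the reply.
(Fact (8) would refute a reading with focus on the thing — but that is not what the question asks.)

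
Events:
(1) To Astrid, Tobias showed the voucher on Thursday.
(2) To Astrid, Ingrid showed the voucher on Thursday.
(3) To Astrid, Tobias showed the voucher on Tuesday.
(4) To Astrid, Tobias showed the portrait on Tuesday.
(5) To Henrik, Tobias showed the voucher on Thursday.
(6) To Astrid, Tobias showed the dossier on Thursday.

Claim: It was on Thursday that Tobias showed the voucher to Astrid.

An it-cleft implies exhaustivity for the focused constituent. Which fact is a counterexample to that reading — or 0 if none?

3

Focus of the cleft: "on Thursday" (the setting). Presupposed background: same agent, thing, recipient (Tobias / the voucher / Astrid).
The exhaustive reading says no other setting fits that background.
But fact (3) also has same agent, thing, recipient (Tobias / the voucher / Astrid), with setting = on Tuesday — so the exhaustive reading fails.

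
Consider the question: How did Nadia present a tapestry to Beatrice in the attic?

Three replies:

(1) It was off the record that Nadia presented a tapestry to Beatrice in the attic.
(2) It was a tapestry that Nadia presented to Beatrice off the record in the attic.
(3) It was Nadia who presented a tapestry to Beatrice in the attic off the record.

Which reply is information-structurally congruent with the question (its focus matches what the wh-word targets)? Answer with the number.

1

The question word "how" targets the manner.
Option (1) clefts "off the record" — that matches what the question asks about.
Option (2) clefts "a tapestry" — the direct object, not what was asked.
Option (3) clefts "Nadia" — the subject (agent), not what was asked.
So the congruent reply is (1).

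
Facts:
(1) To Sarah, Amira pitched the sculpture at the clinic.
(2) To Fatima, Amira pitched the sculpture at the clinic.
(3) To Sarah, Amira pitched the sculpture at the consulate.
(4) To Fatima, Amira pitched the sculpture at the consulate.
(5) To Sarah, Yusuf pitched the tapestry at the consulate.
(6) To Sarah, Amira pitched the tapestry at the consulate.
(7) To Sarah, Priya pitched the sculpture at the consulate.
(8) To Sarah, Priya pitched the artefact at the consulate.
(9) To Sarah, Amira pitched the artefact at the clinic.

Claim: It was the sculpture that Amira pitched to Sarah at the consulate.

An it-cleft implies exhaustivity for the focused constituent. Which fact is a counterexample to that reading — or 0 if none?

6

The cleft puts "the sculpture" in focus and presupposes the open proposition with Amira as agent and Sarah as recipient and at the consulate as setting.
The exhaustive reading says no other thing fits that background.
But fact (6) also has Amira as agent and Sarah as recipient and at the consulate as setting, with thing = the tapestry — so the exhaustive reading fails.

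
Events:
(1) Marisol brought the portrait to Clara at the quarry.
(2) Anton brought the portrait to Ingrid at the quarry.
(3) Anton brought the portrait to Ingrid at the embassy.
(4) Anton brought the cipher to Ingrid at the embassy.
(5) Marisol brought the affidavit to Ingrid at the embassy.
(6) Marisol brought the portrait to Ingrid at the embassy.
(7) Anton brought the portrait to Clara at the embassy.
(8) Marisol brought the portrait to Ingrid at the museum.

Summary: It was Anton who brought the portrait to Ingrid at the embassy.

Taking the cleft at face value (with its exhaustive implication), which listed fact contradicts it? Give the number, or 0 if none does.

6

Focus of the cleft: "Anton" (the agent). Presupposed background: same thing, recipient, setting (the portrait / Ingrid / at the embassy).
Exhaustivity: Anton is the only agent satisfying that background.
But fact (6) also has same thing, recipient, setting (the portrait / Ingrid / at the embassy), with agent = Marisol — so the exhaustive reading fails.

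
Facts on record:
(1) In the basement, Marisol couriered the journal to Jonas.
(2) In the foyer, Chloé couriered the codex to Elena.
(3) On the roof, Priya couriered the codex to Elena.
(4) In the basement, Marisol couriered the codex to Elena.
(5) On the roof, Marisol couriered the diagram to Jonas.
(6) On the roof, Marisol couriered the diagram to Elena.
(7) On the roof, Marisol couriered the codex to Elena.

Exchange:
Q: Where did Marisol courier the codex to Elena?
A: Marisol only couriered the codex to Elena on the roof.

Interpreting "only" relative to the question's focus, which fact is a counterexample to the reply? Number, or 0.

Answering "Where did ...?" puts focus on the setting — here, "on the roof".
So "only" ranges over settings; the rest (same agent, thing, recipient (Marisol / the codex / Elena)) is presupposed.
Fact (4) shares the background with a different setting (in the basement) — counterexample.
(Fact (6) would refute a reading with focus on the thing — but that is not what the question asks.)

4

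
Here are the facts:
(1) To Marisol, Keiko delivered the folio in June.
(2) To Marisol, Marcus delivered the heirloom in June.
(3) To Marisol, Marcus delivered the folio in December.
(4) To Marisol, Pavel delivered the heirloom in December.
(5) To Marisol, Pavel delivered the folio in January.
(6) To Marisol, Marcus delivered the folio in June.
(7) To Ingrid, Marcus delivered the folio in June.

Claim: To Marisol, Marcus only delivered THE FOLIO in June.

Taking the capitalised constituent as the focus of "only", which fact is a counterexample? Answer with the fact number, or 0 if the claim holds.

The capitals mark "the folio" as focus. So "only" rules out other things, with the rest (same agent, recipient, setting (Marcus / Marisol / in June)) as background.
Fact (2) shares the background but differs in thing (the heirloom) — a counterexample.

2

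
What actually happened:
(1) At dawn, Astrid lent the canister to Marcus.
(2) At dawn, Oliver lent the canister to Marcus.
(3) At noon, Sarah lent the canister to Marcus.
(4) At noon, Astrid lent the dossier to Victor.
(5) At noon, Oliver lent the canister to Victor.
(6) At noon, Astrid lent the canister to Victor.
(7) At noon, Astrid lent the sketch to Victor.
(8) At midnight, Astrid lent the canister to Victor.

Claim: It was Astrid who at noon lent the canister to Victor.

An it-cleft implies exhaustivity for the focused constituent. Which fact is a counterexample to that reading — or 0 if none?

5

The cleft puts "Astrid" in focus and presupposes the open proposition with same thing, recipient, setting (the canister / Victor / at noon).
The exhaustive reading says no other agent fits that background.
Fact (5) shares the background but with agent = Oliver; exhaustivity is violated.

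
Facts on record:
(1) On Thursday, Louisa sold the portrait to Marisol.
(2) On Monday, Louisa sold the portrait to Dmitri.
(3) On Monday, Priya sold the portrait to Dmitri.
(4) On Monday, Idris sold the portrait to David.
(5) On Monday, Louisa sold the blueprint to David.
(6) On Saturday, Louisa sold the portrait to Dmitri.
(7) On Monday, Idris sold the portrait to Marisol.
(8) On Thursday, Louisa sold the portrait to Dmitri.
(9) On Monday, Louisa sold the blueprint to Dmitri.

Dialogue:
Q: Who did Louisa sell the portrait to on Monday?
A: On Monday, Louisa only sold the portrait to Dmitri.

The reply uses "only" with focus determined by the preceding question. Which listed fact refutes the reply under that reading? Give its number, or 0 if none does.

0

Answering "Who did ... to ...?" puts focus on the recipient — here, "Dmitri".
So "only" ranges over recipients; the rest (Louisa as agent and the portrait as thing and on Monday as setting) is presupposed.
No fact keeps Louisa as agent and the portrait as thing and on Monday as setting while changing the recipient; every other fact differs on something backgrounded. The reply stands.
(Fact (9) would refute a reading with focus on the thing — but that is not what the question asks.)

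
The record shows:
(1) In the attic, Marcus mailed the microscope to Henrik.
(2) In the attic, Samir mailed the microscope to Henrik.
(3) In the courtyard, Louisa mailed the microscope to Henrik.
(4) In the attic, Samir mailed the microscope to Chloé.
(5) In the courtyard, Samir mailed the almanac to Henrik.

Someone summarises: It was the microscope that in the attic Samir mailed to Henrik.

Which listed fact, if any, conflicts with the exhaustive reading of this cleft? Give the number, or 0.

The cleft puts "the microscope" in focus and presupposes the open proposition with same agent, recipient, setting (Samir / Henrik / in the attic).
The exhaustive reading says no other thing fits that background.
Every other fact differs from the presupposition on some backgrounded slot, so none challenges the exhaustivity.

0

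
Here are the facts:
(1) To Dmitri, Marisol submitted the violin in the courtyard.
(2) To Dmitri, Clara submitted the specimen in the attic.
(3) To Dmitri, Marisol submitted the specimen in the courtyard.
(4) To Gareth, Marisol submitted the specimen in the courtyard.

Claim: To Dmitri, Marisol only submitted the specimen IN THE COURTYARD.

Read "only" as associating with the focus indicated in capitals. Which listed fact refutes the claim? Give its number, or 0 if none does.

Focus (in capitals) is "in the courtyard" — the setting. "Only" excludes alternative settings while holding fixed same agent, thing, recipient (Marisol / the specimen / Dmitri).
No fact matches same agent, thing, recipient (Marisol / the specimen / Dmitri) with a different setting — every other fact differs on at least one backgrounded slot. So no fact refutes it.

0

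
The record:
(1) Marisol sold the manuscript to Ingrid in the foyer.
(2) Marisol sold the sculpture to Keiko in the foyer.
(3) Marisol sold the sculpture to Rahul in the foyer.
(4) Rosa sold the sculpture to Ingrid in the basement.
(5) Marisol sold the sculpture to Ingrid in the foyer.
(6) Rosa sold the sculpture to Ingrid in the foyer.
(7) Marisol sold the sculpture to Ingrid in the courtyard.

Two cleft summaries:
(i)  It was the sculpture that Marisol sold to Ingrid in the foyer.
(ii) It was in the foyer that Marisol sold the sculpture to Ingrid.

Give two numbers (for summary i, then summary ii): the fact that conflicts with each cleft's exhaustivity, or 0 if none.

1, 7

(i): focus "the sculpture". Looking for agent = Marisol, recipient = Ingrid, setting = in the foyer with some other thing — fact (1) has the manuscript there. Refuted.
(ii): focus "in the foyer". Looking for agent = Marisol, thing = the sculpture, recipient = Ingrid with some other setting — fact (7) has in the courtyard there. Refuted.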